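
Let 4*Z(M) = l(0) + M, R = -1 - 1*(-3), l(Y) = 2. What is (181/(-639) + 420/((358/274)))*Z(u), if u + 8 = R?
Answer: -36735661/114381 ≈ -321.17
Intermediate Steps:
R = 2 (R = -1 + 3 = 2)
u = -6 (u = -8 + 2 = -6)
Z(M) = 1/2 + M/4 (Z(M) = (2 + M)/4 = 1/2 + M/4)
(181/(-639) + 420/((358/274)))*Z(u) = (181/(-639) + 420/((358/274)))*(1/2 + (1/4)*(-6)) = (181*(-1/639) + 420/((358*(1/274))))*(1/2 - 3/2) = (-181/639 + 420/(179/137))*(-1) = (-181/639 + 420*(137/179))*(-1) = (-181/639 + 57540/179)*(-1) = (36735661/114381)*(-1) = -36735661/114381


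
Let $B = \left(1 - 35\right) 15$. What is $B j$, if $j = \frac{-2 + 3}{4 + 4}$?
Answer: $- \frac{255}{4} \approx -63.75$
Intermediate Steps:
$B = -510$ ($B = \left(1 - 35\right) 15 = \left(-34\right) 15 = -510$)
$j = \frac{1}{8}$ ($j = 1 \cdot \frac{1}{8} = \frac{1}{8} \approx 0.125$)
$B j = \left(-510\right) \frac{1}{8} = - \frac{255}{4}$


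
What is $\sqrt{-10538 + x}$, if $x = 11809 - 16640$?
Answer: $i \sqrt{15369} \approx 123.97 i$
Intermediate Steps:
$x = -4831$
$\sqrt{-10538 + x} = \sqrt{-10538 - 4831} = \sqrt{-15369} = i \sqrt{15369}$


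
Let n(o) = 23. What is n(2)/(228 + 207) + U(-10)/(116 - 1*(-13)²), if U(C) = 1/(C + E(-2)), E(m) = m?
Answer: 5021/92220 ≈ 0.054446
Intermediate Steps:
U(C) = 1/(-2 + C) (U(C) = 1/(C - 2) = 1/(-2 + C))
n(2)/(228 + 207) + U(-10)/(116 - 1*(-13)²) = 23/(228 + 207) + 1/((-2 - 10)*(116 - 1*(-13)²)) = 23/435 + 1/((-12)*(116 - 1*169)) = 23*(1/435) - 1/(12*(116 - 169)) = 23/435 - 1/12/(-53) = 23/435 - 1/12*(-1/53) = 23/435 + 1/636 = 5021/92220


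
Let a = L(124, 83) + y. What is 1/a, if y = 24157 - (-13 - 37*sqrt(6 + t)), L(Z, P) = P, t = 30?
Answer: 1/24475 ≈ 4.0858e-5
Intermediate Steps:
y = 24392 (y = 24157 - (-13 - 37*sqrt(6 + 30)) = 24157 - (-13 - 37*sqrt(36)) = 24157 - (-13 - 37*6) = 24157 - (-13 - 222) = 24157 - 1*(-235) = 24157 + 235 = 24392)
a = 24475 (a = 83 + 24392 = 24475)
1/a = 1/24475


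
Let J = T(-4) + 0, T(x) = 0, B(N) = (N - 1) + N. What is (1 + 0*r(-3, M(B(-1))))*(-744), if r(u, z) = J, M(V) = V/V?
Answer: -744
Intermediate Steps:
B(N) = -1 + 2*N (B(N) = (-1 + N) + N = -1 + 2*N)
M(V) = 1
J = 0 (J = 0 + 0 = 0)
r(u, z) = 0
(1 + 0*r(-3, M(B(-1))))*(-744) = (1 + 0*0)*(-744) = (1 + 0)*(-744) = 1*(-744) = -744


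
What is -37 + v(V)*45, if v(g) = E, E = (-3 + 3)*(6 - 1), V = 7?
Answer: -37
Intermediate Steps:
E = 0 (E = 0*5 = 0)
v(g) = 0
-37 + v(V)*45 = -37 + 0*45 = -37 + 0 = -37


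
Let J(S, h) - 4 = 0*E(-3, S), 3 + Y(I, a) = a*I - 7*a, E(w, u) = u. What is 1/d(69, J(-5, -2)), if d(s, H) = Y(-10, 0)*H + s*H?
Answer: 1/264 ≈ 0.0037879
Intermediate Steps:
Y(I, a) = -3 - 7*a + I*a (Y(I, a) = -3 + (a*I - 7*a) = -3 + (I*a - 7*a) = -3 + (-7*a + I*a) = -3 - 7*a + I*a)
J(S, h) = 4 (J(S, h) = 4 + 0*S = 4 + 0 = 4)
d(s, H) = -3*H + H*s (d(s, H) = (-3 - 7*0 - 10*0)*H + s*H = (-3 + 0 + 0)*H + H*s = -3*H + H*s)
1/d(69, J(-5, -2)) = 1/(4*(-3 + 69)) = 1/(4*66) = 1/264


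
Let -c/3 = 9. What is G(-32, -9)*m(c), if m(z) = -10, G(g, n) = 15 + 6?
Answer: -210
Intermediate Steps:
c = -27 (c = -3*9 = -27)
G(g, n) = 21
G(-32, -9)*m(c) = 21*(-10) = -210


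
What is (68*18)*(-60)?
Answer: -73440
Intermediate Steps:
(68*18)*(-60) = 1224*(-60) = -73440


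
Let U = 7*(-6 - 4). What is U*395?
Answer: -27650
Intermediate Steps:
U = -70 (U = 7*(-10) = -70)
U*395 = -70*395 = -27650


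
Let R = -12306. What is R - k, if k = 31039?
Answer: -43345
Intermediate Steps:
R - k = -12306 - 1*31039 = -12306 - 31039 = -43345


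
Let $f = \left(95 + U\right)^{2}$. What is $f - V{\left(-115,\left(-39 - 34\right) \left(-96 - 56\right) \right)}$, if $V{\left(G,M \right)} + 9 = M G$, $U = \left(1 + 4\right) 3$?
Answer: $1288149$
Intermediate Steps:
$U = 15$ ($U = 5 \cdot 3 = 15$)
$V{\left(G,M \right)} = -9 + G M$ ($V{\left(G,M \right)} = -9 + M G = -9 + G M$)
$f = 12100$ ($f = \left(95 + 15\right)^{2} = 110^{2} = 12100$)
$f - V{\left(-115,\left(-39 - 34\right) \left(-96 - 56\right) \right)} = 12100 - \left(-9 - 115 \left(-39 - 34\right) \left(-96 - 56\right)\right) = 12100 - \left(-9 - 115 \left(\left(-73\right) \left(-152\right)\right)\right) = 12100 - \left(-9 - 1276040\right) = 12100 - -1276049 = 12100 + 1276049 = 1288149$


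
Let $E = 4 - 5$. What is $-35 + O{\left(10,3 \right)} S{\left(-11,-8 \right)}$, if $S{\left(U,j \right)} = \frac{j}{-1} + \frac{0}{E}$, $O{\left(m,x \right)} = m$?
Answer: $45$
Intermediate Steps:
$E = -1$
$S{\left(U,j \right)} = - j$ ($S{\left(U,j \right)} = \frac{j}{-1} + \frac{0}{-1} = j \left(-1\right) + 0 \left(-1\right) = - j + 0 = - j$)
$-35 + O{\left(10,3 \right)} S{\left(-11,-8 \right)} = -35 + 10 \left(\left(-1\right) \left(-8\right)\right) = -35 + 10 \cdot 8 = -35 + 80 = 45$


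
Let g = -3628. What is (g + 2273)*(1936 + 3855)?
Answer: -7846805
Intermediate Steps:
(g + 2273)*(1936 + 3855) = (-3628 + 2273)*(1936 + 3855) = -1355*5791 = -7846805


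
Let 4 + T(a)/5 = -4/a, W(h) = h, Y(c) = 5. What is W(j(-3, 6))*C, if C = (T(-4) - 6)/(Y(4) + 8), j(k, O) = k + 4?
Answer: -21/13 ≈ -1.6154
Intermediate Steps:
j(k, O) = 4 + k
T(a) = -20 - 20/a (T(a) = -20 + 5*(-4/a) = -20 - 20/a)
C = -21/13 (C = ((-20 - 20/(-4)) - 6)/(5 + 8) = ((-20 - 20*(-¼)) - 6)/13 = ((-20 + 5) - 6)*(1/13) = (-15 - 6)*(1/13) = -21*1/13 = -21/13 ≈ -1.6154)
W(j(-3, 6))*C = (4 - 3)*(-21/13) = 1*(-21/13) = -21/13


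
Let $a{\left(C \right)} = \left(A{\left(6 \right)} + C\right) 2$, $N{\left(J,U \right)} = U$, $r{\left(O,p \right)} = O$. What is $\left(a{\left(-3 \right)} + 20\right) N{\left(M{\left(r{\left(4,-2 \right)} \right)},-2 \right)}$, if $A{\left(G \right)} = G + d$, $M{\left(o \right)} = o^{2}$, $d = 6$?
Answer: $-76$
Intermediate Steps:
$A{\left(G \right)} = 6 + G$ ($A{\left(G \right)} = G + 6 = 6 + G$)
$a{\left(C \right)} = 24 + 2 C$ ($a{\left(C \right)} = \left(\left(6 + 6\right) + C\right) 2 = \left(12 + C\right) 2 = 24 + 2 C$)
$\left(a{\left(-3 \right)} + 20\right) N{\left(M{\left(r{\left(4,-2 \right)} \right)},-2 \right)} = \left(\left(24 + 2 \left(-3\right)\right) + 20\right) \left(-2\right) = \left(\left(24 - 6\right) + 20\right) \left(-2\right) = \left(18 + 20\right) \left(-2\right) = 38 \left(-2\right) = -76$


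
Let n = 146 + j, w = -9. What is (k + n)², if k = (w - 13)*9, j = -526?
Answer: 334084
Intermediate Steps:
n = -380 (n = 146 - 526 = -380)
k = -198 (k = (-9 - 13)*9 = -22*9 = -198)
(k + n)² = (-198 - 380)² = (-578)² = 334084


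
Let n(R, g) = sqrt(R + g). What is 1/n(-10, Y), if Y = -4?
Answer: -I*sqrt(14)/14 ≈ -0.26726*I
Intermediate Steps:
1/n(-10, Y) = 1/(sqrt(-10 - 4)) = 1/(sqrt(-14)) = 1/(I*sqrt(14)) = -I*sqrt(14)/14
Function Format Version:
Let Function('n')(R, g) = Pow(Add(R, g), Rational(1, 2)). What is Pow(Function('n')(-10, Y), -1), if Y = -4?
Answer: Mul(Rational(-1, 14), I, Pow(14, Rational(1, 2))) ≈ Mul(-0.26726, I)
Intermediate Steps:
Pow(Function('n')(-10, Y), -1) = Pow(Pow(Add(-10, -4), Rational(1, 2)), -1) = Pow(Pow(-14, Rational(1, 2)), -1) = Pow(Mul(I, Pow(14, Rational(1, 2))), -1) = Mul(Rational(-1, 14), I, Pow(14, Rational(1, 2)))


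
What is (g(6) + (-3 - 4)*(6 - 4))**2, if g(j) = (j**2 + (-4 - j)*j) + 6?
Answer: 1024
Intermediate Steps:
g(j) = 6 + j**2 + j*(-4 - j) (g(j) = (j**2 + j*(-4 - j)) + 6 = 6 + j**2 + j*(-4 - j))
(g(6) + (-3 - 4)*(6 - 4))**2 = ((6 - 4*6) + (-3 - 4)*(6 - 4))**2 = ((6 - 24) - 7*2)**2 = (-18 - 14)**2 = (-32)**2 = 1024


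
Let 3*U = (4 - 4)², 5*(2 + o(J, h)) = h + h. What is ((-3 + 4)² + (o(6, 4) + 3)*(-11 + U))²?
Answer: 19044/25 ≈ 761.76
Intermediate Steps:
o(J, h) = -2 + 2*h/5 (o(J, h) = -2 + (h + h)/5 = -2 + (2*h)/5 = -2 + 2*h/5)
U = 0 (U = (4 - 4)²/3 = (⅓)*0² = (⅓)*0 = 0)
((-3 + 4)² + (o(6, 4) + 3)*(-11 + U))² = ((-3 + 4)² + ((-2 + (⅖)*4) + 3)*(-11 + 0))² = (1² + ((-2 + 8/5) + 3)*(-11))² = (1 + (-⅖ + 3)*(-11))² = (1 + (13/5)*(-11))² = (1 - 143/5)² = (-138/5)² = 19044/25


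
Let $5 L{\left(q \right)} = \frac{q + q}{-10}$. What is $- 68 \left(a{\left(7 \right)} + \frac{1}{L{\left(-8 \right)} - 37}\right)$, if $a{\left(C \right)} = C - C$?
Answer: $\frac{1700}{917} \approx 1.8539$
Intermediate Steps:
$L{\left(q \right)} = - \frac{q}{25}$ ($L{\left(q \right)} = \frac{\left(q + q\right) \frac{1}{-10}}{5} = \frac{2 q \left(- \frac{1}{10}\right)}{5} = \frac{\left(- \frac{1}{5}\right) q}{5} = - \frac{q}{25}$)
$a{\left(C \right)} = 0$
$- 68 \left(a{\left(7 \right)} + \frac{1}{L{\left(-8 \right)} - 37}\right) = - 68 \left(0 + \frac{1}{\left(- \frac{1}{25}\right) \left(-8\right) - 37}\right) = - 68 \left(0 + \frac{1}{\frac{8}{25} - 37}\right) = - 68 \left(0 + \frac{1}{- \frac{917}{25}}\right) = - 68 \left(0 - \frac{25}{917}\right) = \left(-68\right) \left(- \frac{25}{917}\right) = \frac{1700}{917}$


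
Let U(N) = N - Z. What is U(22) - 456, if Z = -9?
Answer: -425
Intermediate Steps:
U(N) = 9 + N (U(N) = N - 1*(-9) = N + 9 = 9 + N)
U(22) - 456 = (9 + 22) - 456 = 31 - 456 = -425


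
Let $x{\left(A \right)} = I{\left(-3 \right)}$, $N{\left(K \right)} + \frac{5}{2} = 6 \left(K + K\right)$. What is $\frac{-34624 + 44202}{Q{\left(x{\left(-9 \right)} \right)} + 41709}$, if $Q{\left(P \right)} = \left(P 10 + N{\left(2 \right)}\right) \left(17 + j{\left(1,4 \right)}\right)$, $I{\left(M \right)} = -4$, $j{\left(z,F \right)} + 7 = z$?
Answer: $\frac{19156}{83011} \approx 0.23076$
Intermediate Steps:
$j{\left(z,F \right)} = -7 + z$
$N{\left(K \right)} = - \frac{5}{2} + 12 K$ ($N{\left(K \right)} = - \frac{5}{2} + 6 \left(K + K\right) = - \frac{5}{2} + 6 \cdot 2 K = - \frac{5}{2} + 12 K$)
$x{\left(A \right)} = -4$
$Q{\left(P \right)} = \frac{473}{2} + 110 P$ ($Q{\left(P \right)} = \left(P 10 + \left(- \frac{5}{2} + 12 \cdot 2\right)\right) \left(17 + \left(-7 + 1\right)\right) = \left(10 P + \left(- \frac{5}{2} + 24\right)\right) \left(17 - 6\right) = \left(10 P + \frac{43}{2}\right) 11 = \left(\frac{43}{2} + 10 P\right) 11 = \frac{473}{2} + 110 P$)
$\frac{-34624 + 44202}{Q{\left(x{\left(-9 \right)} \right)} + 41709} = \frac{-34624 + 44202}{\left(\frac{473}{2} + 110 \left(-4\right)\right) + 41709} = \frac{9578}{\left(\frac{473}{2} - 440\right) + 41709} = \frac{9578}{- \frac{407}{2} + 41709} = \frac{9578}{\frac{83011}{2}} = 9578 \cdot \frac{2}{83011} = \frac{19156}{83011}$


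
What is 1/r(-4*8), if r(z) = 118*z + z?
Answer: -1/3808 ≈ -0.00026261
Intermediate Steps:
r(z) = 119*z
1/r(-4*8) = 1/(119*(-4*8)) = 1/(119*(-32)) = 1/(-3808) = -1/3808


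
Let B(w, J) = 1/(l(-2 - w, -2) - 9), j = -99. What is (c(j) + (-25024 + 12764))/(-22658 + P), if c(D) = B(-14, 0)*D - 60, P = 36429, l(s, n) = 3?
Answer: -24607/27542 ≈ -0.89344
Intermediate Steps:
B(w, J) = -1/6 (B(w, J) = 1/(3 - 9) = 1/(-6) = -1/6)
c(D) = -60 - D/6 (c(D) = -D/6 - 60 = -60 - D/6)
(c(j) + (-25024 + 12764))/(-22658 + P) = ((-60 - 1/6*(-99)) + (-25024 + 12764))/(-22658 + 36429) = ((-60 + 33/2) - 12260)/13771 = (-87/2 - 12260)*(1/13771) = -24607/2*1/13771 = -24607/27542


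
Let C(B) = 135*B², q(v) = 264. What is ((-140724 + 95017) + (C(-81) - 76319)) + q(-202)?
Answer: 763973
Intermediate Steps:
((-140724 + 95017) + (C(-81) - 76319)) + q(-202) = ((-140724 + 95017) + (135*(-81)² - 76319)) + 264 = (-45707 + (135*6561 - 76319)) + 264 = (-45707 + (885735 - 76319)) + 264 = (-45707 + 809416) + 264 = 763709 + 264 = 763973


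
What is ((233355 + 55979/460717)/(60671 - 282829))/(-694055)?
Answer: 53755335757/35518947327342365 ≈ 1.5134e-6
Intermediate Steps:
((233355 + 55979/460717)/(60671 - 282829))/(-694055) = ((233355 + 55979*(1/460717))/(-222158))*(-1/694055) = ((233355 + 55979/460717)*(-1/222158))*(-1/694055) = ((107510671514/460717)*(-1/222158))*(-1/694055) = -53755335757/51175983643*(-1/694055) = 53755335757/35518947327342365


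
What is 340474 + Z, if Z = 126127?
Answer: 466601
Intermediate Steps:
340474 + Z = 340474 + 126127 = 466601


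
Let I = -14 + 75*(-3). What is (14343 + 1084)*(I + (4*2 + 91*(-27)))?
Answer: -41467776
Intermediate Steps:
I = -239 (I = -14 - 225 = -239)
(14343 + 1084)*(I + (4*2 + 91*(-27))) = (14343 + 1084)*(-239 + (4*2 + 91*(-27))) = 15427*(-239 + (8 - 2457)) = 15427*(-239 - 2449) = 15427*(-2688) = -41467776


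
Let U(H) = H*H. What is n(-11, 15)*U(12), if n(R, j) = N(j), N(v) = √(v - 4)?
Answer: 144*√11 ≈ 477.59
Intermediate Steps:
N(v) = √(-4 + v)
n(R, j) = √(-4 + j)
U(H) = H²
n(-11, 15)*U(12) = √(-4 + 15)*12² = √11*144 = 144*√11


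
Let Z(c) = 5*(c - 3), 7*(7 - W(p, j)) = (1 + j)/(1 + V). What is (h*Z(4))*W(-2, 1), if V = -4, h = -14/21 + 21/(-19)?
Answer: -75245/1197 ≈ -62.861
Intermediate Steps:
h = -101/57 (h = -14*1/21 + 21*(-1/19) = -⅔ - 21/19 = -101/57 ≈ -1.7719)
W(p, j) = 148/21 + j/21 (W(p, j) = 7 - (1 + j)/(7*(1 - 4)) = 7 - (1 + j)/(7*(-3)) = 7 - (1 + j)*(-1)/(7*3) = 7 - (-⅓ - j/3)/7 = 7 + (1/21 + j/21) = 148/21 + j/21)
Z(c) = -15 + 5*c (Z(c) = 5*(-3 + c) = -15 + 5*c)
(h*Z(4))*W(-2, 1) = (-101*(-15 + 5*4)/57)*(148/21 + (1/21)*1) = (-101*(-15 + 20)/57)*(148/21 + 1/21) = -101/57*5*(149/21) = -505/57*149/21 = -75245/1197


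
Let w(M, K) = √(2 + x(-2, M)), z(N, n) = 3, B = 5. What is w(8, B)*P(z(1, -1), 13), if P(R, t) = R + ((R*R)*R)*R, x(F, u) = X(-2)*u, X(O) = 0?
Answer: 84*√2 ≈ 118.79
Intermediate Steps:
x(F, u) = 0 (x(F, u) = 0*u = 0)
w(M, K) = √2 (w(M, K) = √(2 + 0) = √2)
P(R, t) = R + R⁴ (P(R, t) = R + (R²*R)*R = R + R³*R = R + R⁴)
w(8, B)*P(z(1, -1), 13) = √2*(3 + 3⁴) = √2*(3 + 81) = √2*84 = 84*√2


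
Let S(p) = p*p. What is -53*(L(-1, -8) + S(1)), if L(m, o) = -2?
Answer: 53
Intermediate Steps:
S(p) = p²
-53*(L(-1, -8) + S(1)) = -53*(-2 + 1²) = -53*(-2 + 1) = -53*(-1) = 53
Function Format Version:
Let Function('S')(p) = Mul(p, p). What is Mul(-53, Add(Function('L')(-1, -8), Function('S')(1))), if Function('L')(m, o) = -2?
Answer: 53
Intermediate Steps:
Function('S')(p) = Pow(p, 2)
Mul(-53, Add(Function('L')(-1, -8), Function('S')(1))) = Mul(-53, Add(-2, Pow(1, 2))) = Mul(-53, Add(-2, 1)) = Mul(-53, -1) = 53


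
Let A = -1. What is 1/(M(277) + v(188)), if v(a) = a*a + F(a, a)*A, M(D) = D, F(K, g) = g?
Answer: 1/35433 ≈ 2.8222e-5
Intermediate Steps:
v(a) = a² - a (v(a) = a*a + a*(-1) = a² - a)
1/(M(277) + v(188)) = 1/(277 + 188*(-1 + 188)) = 1/(277 + 188*187) = 1/(277 + 35156) = 1/35433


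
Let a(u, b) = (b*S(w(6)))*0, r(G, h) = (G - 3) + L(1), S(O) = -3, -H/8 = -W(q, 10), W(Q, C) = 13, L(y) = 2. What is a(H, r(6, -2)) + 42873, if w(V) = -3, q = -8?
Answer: 42873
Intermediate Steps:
H = 104 (H = -(-8)*13 = -8*(-13) = 104)
r(G, h) = -1 + G (r(G, h) = (G - 3) + 2 = (-3 + G) + 2 = -1 + G)
a(u, b) = 0 (a(u, b) = (b*(-3))*0 = -3*b*0 = 0)
a(H, r(6, -2)) + 42873 = 0 + 42873 = 42873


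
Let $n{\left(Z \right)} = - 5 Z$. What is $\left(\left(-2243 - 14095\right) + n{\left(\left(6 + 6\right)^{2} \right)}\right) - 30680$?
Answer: $-47738$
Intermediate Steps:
$\left(\left(-2243 - 14095\right) + n{\left(\left(6 + 6\right)^{2} \right)}\right) - 30680 = \left(\left(-2243 - 14095\right) - 5 \left(6 + 6\right)^{2}\right) - 30680 = \left(-16338 - 5 \cdot 12^{2}\right) - 30680 = \left(-16338 - 720\right) - 30680 = -17058 - 30680 = -47738$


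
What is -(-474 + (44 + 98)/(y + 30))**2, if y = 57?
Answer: -1688881216/7569 ≈ -2.2313e+5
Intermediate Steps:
-(-474 + (44 + 98)/(y + 30))**2 = -(-474 + (44 + 98)/(57 + 30))**2 = -(-474 + 142/87)**2 = -(-41096/87)**2 = -1*1688881216/7569 = -1688881216/7569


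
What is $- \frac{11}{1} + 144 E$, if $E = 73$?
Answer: $10501$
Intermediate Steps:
$- \frac{11}{1} + 144 E = - \frac{11}{1} + 144 \cdot 73 = \left(-11\right) 1 + 10512 = -11 + 10512 = 10501$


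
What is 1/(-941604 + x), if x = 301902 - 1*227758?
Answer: -1/867460 ≈ -1.1528e-6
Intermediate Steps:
x = 74144 (x = 301902 - 227758 = 74144)
1/(-941604 + x) = 1/(-941604 + 74144) = 1/(-867460) = -1/867460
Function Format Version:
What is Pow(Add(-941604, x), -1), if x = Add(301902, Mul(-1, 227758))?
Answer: Rational(-1, 867460) ≈ -1.1528e-6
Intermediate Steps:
x = 74144 (x = Add(301902, -227758) = 74144)
Pow(Add(-941604, x), -1) = Pow(Add(-941604, 74144), -1) = Pow(-867460, -1) = Rational(-1, 867460)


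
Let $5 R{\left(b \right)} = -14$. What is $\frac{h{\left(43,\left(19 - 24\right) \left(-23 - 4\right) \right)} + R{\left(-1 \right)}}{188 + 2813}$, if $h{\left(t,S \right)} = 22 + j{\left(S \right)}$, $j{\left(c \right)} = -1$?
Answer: $\frac{91}{15005} \approx 0.0060646$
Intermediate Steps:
$R{\left(b \right)} = - \frac{14}{5}$ ($R{\left(b \right)} = \frac{1}{5} \left(-14\right) = - \frac{14}{5}$)
$h{\left(t,S \right)} = 21$ ($h{\left(t,S \right)} = 22 - 1 = 21$)
$\frac{h{\left(43,\left(19 - 24\right) \left(-23 - 4\right) \right)} + R{\left(-1 \right)}}{188 + 2813} = \frac{21 - \frac{14}{5}}{188 + 2813} = \frac{91}{5 \cdot 3001} = \frac{91}{5} \cdot \frac{1}{3001} = \frac{91}{15005}$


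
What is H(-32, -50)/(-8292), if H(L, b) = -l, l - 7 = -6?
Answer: 1/8292 ≈ 0.00012060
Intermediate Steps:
l = 1 (l = 7 - 6 = 1)
H(L, b) = -1 (H(L, b) = -1*1 = -1)
H(-32, -50)/(-8292) = -1/(-8292) = -1*(-1/8292) = 1/8292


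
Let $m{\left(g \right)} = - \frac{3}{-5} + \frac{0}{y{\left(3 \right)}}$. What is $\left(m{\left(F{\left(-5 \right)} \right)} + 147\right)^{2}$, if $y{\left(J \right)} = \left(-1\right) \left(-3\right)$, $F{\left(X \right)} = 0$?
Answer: $\frac{544644}{25} \approx 21786.0$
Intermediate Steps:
$y{\left(J \right)} = 3$
$m{\left(g \right)} = \frac{3}{5}$ ($m{\left(g \right)} = - \frac{3}{-5} + \frac{0}{3} = \left(-3\right) \left(- \frac{1}{5}\right) + 0 \cdot \frac{1}{3} = \frac{3}{5} + 0 = \frac{3}{5}$)
$\left(m{\left(F{\left(-5 \right)} \right)} + 147\right)^{2} = \left(\frac{3}{5} + 147\right)^{2} = \left(\frac{738}{5}\right)^{2} = \frac{544644}{25}$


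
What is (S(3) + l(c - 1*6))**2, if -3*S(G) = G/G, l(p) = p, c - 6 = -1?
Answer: 16/9 ≈ 1.7778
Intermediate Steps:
c = 5 (c = 6 - 1 = 5)
S(G) = -1/3 (S(G) = -G/(3*G) = -1/3*1 = -1/3)
(S(3) + l(c - 1*6))**2 = (-1/3 + (5 - 1*6))**2 = (-1/3 + (5 - 6))**2 = (-1/3 - 1)**2 = (-4/3)**2 = 16/9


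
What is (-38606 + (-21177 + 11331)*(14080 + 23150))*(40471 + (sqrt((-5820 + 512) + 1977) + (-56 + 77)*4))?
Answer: -14867673318230 - 366605186*I*sqrt(3331) ≈ -1.4868e+13 - 2.1159e+10*I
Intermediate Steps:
(-38606 + (-21177 + 11331)*(14080 + 23150))*(40471 + (sqrt((-5820 + 512) + 1977) + (-56 + 77)*4)) = (-38606 - 9846*37230)*(40471 + (sqrt(-5308 + 1977) + 21*4)) = (-38606 - 366566580)*(40471 + (sqrt(-3331) + 84)) = -366605186*(40471 + (I*sqrt(3331) + 84)) = -366605186*(40471 + (84 + I*sqrt(3331))) = -366605186*(40555 + I*sqrt(3331)) = -14867673318230 - 366605186*I*sqrt(3331)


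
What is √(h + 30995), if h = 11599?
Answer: √42594 ≈ 206.38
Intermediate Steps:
√(h + 30995) = √(11599 + 30995) = √42594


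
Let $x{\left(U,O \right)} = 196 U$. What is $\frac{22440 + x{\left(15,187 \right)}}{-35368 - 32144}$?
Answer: $- \frac{2115}{5626} \approx -0.37593$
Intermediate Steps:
$\frac{22440 + x{\left(15,187 \right)}}{-35368 - 32144} = \frac{22440 + 196 \cdot 15}{-35368 - 32144} = \frac{22440 + 2940}{-67512} = 25380 \left(- \frac{1}{67512}\right) = - \frac{2115}{5626}$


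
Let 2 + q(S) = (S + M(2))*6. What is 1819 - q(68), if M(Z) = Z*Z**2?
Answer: 1365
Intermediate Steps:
M(Z) = Z**3
q(S) = 46 + 6*S (q(S) = -2 + (S + 2**3)*6 = -2 + (S + 8)*6 = -2 + (8 + S)*6 = -2 + (48 + 6*S) = 46 + 6*S)
1819 - q(68) = 1819 - (46 + 6*68) = 1819 - (46 + 408) = 1819 - 1*454 = 1819 - 454 = 1365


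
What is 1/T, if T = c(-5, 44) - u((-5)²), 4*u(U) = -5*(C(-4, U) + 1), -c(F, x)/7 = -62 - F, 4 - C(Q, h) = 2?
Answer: 4/1611 ≈ 0.0024829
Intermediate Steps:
C(Q, h) = 2 (C(Q, h) = 4 - 1*2 = 4 - 2 = 2)
c(F, x) = 434 + 7*F (c(F, x) = -7*(-62 - F) = 434 + 7*F)
u(U) = -15/4 (u(U) = (-5*(2 + 1))/4 = (-5*3)/4 = (¼)*(-15) = -15/4)
T = 1611/4 (T = (434 + 7*(-5)) - 1*(-15/4) = (434 - 35) + 15/4 = 399 + 15/4 = 1611/4 ≈ 402.75)
1/T = 1/(1611/4) = 4/1611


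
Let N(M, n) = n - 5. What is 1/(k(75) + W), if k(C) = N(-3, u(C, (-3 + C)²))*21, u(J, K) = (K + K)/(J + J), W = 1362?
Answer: 25/67713 ≈ 0.00036921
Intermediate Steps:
u(J, K) = K/J (u(J, K) = (2*K)/((2*J)) = (2*K)*(1/(2*J)) = K/J)
N(M, n) = -5 + n
k(C) = -105 + 21*(-3 + C)²/C (k(C) = (-5 + (-3 + C)²/C)*21 = -105 + 21*(-3 + C)²/C)
1/(k(75) + W) = 1/((-105 + 21*(-3 + 75)²/75) + 1362) = 1/((-105 + 21*(1/75)*72²) + 1362) = 1/((-105 + 21*(1/75)*5184) + 1362) = 1/((-105 + 36288/25) + 1362) = 1/(33663/25 + 1362) = 1/(67713/25) = 25/67713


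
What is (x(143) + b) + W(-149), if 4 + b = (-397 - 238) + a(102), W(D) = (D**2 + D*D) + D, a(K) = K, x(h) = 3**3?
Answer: 43743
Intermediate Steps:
x(h) = 27
W(D) = D + 2*D**2 (W(D) = (D**2 + D**2) + D = 2*D**2 + D = D + 2*D**2)
b = -537 (b = -4 + ((-397 - 238) + 102) = -4 + (-635 + 102) = -4 - 533 = -537)
(x(143) + b) + W(-149) = (27 - 537) - 149*(1 + 2*(-149)) = -510 - 149*(1 - 298) = -510 - 149*(-297) = -510 + 44253 = 43743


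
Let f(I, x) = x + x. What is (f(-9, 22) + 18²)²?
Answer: 135424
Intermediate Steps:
f(I, x) = 2*x
(f(-9, 22) + 18²)² = (2*22 + 18²)² = (44 + 324)² = 368² = 135424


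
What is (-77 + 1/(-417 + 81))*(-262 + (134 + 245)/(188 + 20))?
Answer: 66674721/3328 ≈ 20034.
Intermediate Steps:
(-77 + 1/(-417 + 81))*(-262 + (134 + 245)/(188 + 20)) = (-77 + 1/(-336))*(-262 + 379/208) = (-77 - 1/336)*(-262 + 379*(1/208)) = -25873*(-262 + 379/208)/336 = -25873/336*(-54117/208) = 66674721/3328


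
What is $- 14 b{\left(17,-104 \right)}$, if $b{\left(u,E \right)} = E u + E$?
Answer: $26208$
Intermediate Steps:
$b{\left(u,E \right)} = E + E u$
$- 14 b{\left(17,-104 \right)} = - 14 \left(- 104 \left(1 + 17\right)\right) = - 14 \left(\left(-104\right) 18\right) = \left(-14\right) \left(-1872\right) = 26208$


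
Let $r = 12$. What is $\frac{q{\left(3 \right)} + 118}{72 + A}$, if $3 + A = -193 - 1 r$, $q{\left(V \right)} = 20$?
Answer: $- \frac{69}{68} \approx -1.0147$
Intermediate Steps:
$A = -208$ ($A = -3 - \left(193 + 1 \cdot 12\right) = -3 - 205 = -208$)
$\frac{q{\left(3 \right)} + 118}{72 + A} = \frac{20 + 118}{72 - 208} = \frac{138}{-136} = 138 \left(- \frac{1}{136}\right) = - \frac{69}{68}$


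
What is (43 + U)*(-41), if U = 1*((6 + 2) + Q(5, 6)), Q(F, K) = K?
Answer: -2337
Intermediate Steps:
U = 14 (U = 1*((6 + 2) + 6) = 1*(8 + 6) = 1*14 = 14)
(43 + U)*(-41) = (43 + 14)*(-41) = 57*(-41) = -2337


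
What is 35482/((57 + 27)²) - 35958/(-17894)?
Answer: 222158639/31565016 ≈ 7.0381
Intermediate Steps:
35482/((57 + 27)²) - 35958/(-17894) = 35482/(84²) - 35958*(-1/17894) = 35482/7056 + 17979/8947 = 35482*(1/7056) + 17979/8947 = 17741/3528 + 17979/8947 = 222158639/31565016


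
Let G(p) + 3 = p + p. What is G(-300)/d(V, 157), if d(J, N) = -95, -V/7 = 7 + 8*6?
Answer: 603/95 ≈ 6.3474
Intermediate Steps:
V = -385 (V = -7*(7 + 8*6) = -7*(7 + 48) = -7*55 = -385)
G(p) = -3 + 2*p (G(p) = -3 + (p + p) = -3 + 2*p)
G(-300)/d(V, 157) = (-3 + 2*(-300))/(-95) = (-3 - 600)*(-1/95) = -603*(-1/95) = 603/95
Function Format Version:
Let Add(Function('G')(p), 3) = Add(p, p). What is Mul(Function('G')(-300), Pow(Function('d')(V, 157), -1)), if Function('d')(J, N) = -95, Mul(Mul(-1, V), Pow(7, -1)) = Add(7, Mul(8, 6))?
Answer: Rational(603, 95) ≈ 6.3474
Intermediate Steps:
V = -385 (V = Mul(-7, Add(7, Mul(8, 6))) = Mul(-7, Add(7, 48)) = Mul(-7, 55) = -385)
Function('G')(p) = Add(-3, Mul(2, p)) (Function('G')(p) = Add(-3, Add(p, p)) = Add(-3, Mul(2, p)))
Mul(Function('G')(-300), Pow(Function('d')(V, 157), -1)) = Mul(Add(-3, Mul(2, -300)), Pow(-95, -1)) = Mul(Add(-3, -600), Rational(-1, 95)) = Mul(-603, Rational(-1, 95)) = Rational(603, 95)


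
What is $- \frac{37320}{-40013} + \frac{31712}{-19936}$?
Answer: $- \frac{16402523}{24928099} \approx -0.65799$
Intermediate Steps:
$- \frac{37320}{-40013} + \frac{31712}{-19936} = \left(-37320\right) \left(- \frac{1}{40013}\right) + 31712 \left(- \frac{1}{19936}\right) = \frac{37320}{40013} - \frac{991}{623} = - \frac{16402523}{24928099}$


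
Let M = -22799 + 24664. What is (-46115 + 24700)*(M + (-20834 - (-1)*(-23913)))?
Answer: 918318030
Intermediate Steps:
M = 1865
(-46115 + 24700)*(M + (-20834 - (-1)*(-23913))) = (-46115 + 24700)*(1865 + (-20834 - (-1)*(-23913))) = -21415*(1865 + (-20834 - 1*23913)) = -21415*(1865 + (-20834 - 23913)) = -21415*(1865 - 44747) = -21415*(-42882) = 918318030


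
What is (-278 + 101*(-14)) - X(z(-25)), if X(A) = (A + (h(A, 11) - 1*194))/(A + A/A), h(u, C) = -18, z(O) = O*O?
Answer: -1059605/626 ≈ -1692.7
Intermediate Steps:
z(O) = O²
X(A) = (-212 + A)/(1 + A) (X(A) = (A + (-18 - 1*194))/(A + A/A) = (A + (-18 - 194))/(A + 1) = (A - 212)/(1 + A) = (-212 + A)/(1 + A))
(-278 + 101*(-14)) - X(z(-25)) = (-278 + 101*(-14)) - (-212 + (-25)²)/(1 + (-25)²) = (-278 - 1414) - (-212 + 625)/(1 + 625) = -1692 - 413/626 = -1059605/626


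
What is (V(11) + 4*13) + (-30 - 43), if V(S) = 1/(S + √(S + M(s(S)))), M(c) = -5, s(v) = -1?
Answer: -2404/115 - √6/115 ≈ -20.926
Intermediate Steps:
V(S) = 1/(S + √(-5 + S)) (V(S) = 1/(S + √(S - 5)) = 1/(S + √(-5 + S)))
(V(11) + 4*13) + (-30 - 43) = (1/(11 + √(-5 + 11)) + 4*13) + (-30 - 43) = (1/(11 + √6) + 52) - 73 = (52 + 1/(11 + √6)) - 73 = -21 + 1/(11 + √6)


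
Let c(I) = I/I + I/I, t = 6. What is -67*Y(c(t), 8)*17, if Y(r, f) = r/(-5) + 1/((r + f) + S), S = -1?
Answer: 14807/45 ≈ 329.04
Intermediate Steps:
c(I) = 2 (c(I) = 1 + 1 = 2)
Y(r, f) = 1/(-1 + f + r) - r/5 (Y(r, f) = r/(-5) + 1/((r + f) - 1) = r*(-⅕) + 1/((f + r) - 1) = -r/5 + 1/(-1 + f + r) = 1/(-1 + f + r) - r/5)
-67*Y(c(t), 8)*17 = -67*(5 + 2 - 1*2² - 1*8*2)/(5*(-1 + 8 + 2))*17 = -67*(5 + 2 - 1*4 - 16)/(5*9)*17 = -67*(5 + 2 - 4 - 16)/(5*9)*17 = -67*(-13)/(5*9)*17 = -67*(-13/45)*17 = (871/45)*17 = 14807/45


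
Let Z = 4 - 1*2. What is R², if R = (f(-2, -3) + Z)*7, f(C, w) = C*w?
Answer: 3136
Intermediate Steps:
Z = 2 (Z = 4 - 2 = 2)
R = 56 (R = (-2*(-3) + 2)*7 = (6 + 2)*7 = 8*7 = 56)
R² = 56² = 3136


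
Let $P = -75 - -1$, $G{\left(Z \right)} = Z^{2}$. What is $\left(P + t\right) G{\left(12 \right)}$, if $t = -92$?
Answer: $-23904$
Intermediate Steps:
$P = -74$ ($P = -75 + 1 = -74$)
$\left(P + t\right) G{\left(12 \right)} = \left(-74 - 92\right) 12^{2} = \left(-166\right) 144 = -23904$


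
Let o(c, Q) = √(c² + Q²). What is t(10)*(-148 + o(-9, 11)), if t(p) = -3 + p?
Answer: -1036 + 7*√202 ≈ -936.51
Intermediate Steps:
o(c, Q) = √(Q² + c²)
t(10)*(-148 + o(-9, 11)) = (-3 + 10)*(-148 + √(11² + (-9)²)) = 7*(-148 + √(121 + 81)) = 7*(-148 + √202) = -1036 + 7*√202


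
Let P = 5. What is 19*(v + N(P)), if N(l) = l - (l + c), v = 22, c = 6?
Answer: 304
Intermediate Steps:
N(l) = -6 (N(l) = l - (l + 6) = l - (6 + l) = l + (-6 - l) = -6)
19*(v + N(P)) = 19*(22 - 6) = 19*16 = 304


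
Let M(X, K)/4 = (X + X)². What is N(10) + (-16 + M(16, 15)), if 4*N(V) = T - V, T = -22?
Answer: 4072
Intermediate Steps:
M(X, K) = 16*X² (M(X, K) = 4*(X + X)² = 4*(2*X)² = 4*(4*X²) = 16*X²)
N(V) = -11/2 - V/4 (N(V) = (-22 - V)/4 = -11/2 - V/4)
N(10) + (-16 + M(16, 15)) = (-11/2 - ¼*10) + (-16 + 16*16²) = (-11/2 - 5/2) + (-16 + 16*256) = -8 + (-16 + 4096) = -8 + 4080 = 4072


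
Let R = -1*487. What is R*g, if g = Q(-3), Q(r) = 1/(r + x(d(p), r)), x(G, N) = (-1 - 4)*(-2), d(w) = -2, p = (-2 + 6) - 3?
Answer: -487/7 ≈ -69.571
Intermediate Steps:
p = 1 (p = 4 - 3 = 1)
x(G, N) = 10 (x(G, N) = -5*(-2) = 10)
Q(r) = 1/(10 + r) (Q(r) = 1/(r + 10) = 1/(10 + r))
g = 1/7 (g = 1/(10 - 3) = 1/7 ≈ 0.14286)
R = -487
R*g = -487*1/7 = -487/7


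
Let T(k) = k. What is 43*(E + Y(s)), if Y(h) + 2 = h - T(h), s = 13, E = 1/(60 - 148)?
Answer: -7611/88 ≈ -86.489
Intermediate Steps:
E = -1/88 (E = 1/(-88) = -1/88 ≈ -0.011364)
Y(h) = -2 (Y(h) = -2 + (h - h) = -2 + 0 = -2)
43*(E + Y(s)) = 43*(-1/88 - 2) = 43*(-177/88) = -7611/88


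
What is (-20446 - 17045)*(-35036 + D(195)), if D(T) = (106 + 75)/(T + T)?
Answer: 170757245923/130 ≈ 1.3135e+9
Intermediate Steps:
D(T) = 181/(2*T) (D(T) = 181/((2*T)) = 181*(1/(2*T)) = 181/(2*T))
(-20446 - 17045)*(-35036 + D(195)) = (-20446 - 17045)*(-35036 + (181/2)/195) = -37491*(-35036 + (181/2)*(1/195)) = -37491*(-35036 + 181/390) = -37491*(-13663859/390) = 170757245923/130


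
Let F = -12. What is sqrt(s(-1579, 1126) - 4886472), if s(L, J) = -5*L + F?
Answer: I*sqrt(4878589) ≈ 2208.8*I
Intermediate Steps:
s(L, J) = -12 - 5*L (s(L, J) = -5*L - 12 = -12 - 5*L)
sqrt(s(-1579, 1126) - 4886472) = sqrt((-12 - 5*(-1579)) - 4886472) = sqrt((-12 + 7895) - 4886472) = sqrt(7883 - 4886472) = sqrt(-4878589) = I*sqrt(4878589)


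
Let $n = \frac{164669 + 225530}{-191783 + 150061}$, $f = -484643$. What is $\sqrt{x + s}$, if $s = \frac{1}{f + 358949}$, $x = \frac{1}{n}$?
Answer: $\frac{i \sqrt{28580522782061865478}}{16348557702} \approx 0.32701 i$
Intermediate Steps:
$n = - \frac{390199}{41722}$ ($n = \frac{390199}{-41722} = 390199 \left(- \frac{1}{41722}\right) = - \frac{390199}{41722} \approx -9.3524$)
$x = - \frac{41722}{390199}$ ($x = \frac{1}{- \frac{390199}{41722}} = - \frac{41722}{390199} \approx -0.10692$)
$s = - \frac{1}{125694}$ ($s = \frac{1}{-484643 + 358949} = \frac{1}{-125694} = - \frac{1}{125694} \approx -7.9558 \cdot 10^{-6}$)
$\sqrt{x + s} = \sqrt{- \frac{41722}{390199} - \frac{1}{125694}} = \sqrt{- \frac{5244595267}{49045673106}} = \frac{i \sqrt{28580522782061865478}}{16348557702}$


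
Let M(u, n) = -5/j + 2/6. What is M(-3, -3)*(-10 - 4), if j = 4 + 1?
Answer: 28/3 ≈ 9.3333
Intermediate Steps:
j = 5
M(u, n) = -⅔ (M(u, n) = -5/5 + 2/6 = -5*⅕ + 2*(⅙) = -1 + ⅓ = -⅔)
M(-3, -3)*(-10 - 4) = -2*(-10 - 4)/3 = -⅔*(-14) = 28/3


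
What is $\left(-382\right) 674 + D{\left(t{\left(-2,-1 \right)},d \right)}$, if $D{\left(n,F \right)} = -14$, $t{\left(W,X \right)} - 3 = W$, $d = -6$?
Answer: $-257482$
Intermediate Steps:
$t{\left(W,X \right)} = 3 + W$
$\left(-382\right) 674 + D{\left(t{\left(-2,-1 \right)},d \right)} = \left(-382\right) 674 - 14 = -257468 - 14 = -257482$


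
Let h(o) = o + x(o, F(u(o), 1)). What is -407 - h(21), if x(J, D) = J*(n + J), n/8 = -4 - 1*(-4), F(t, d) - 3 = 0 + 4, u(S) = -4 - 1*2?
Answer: -869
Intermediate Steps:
u(S) = -6 (u(S) = -4 - 2 = -6)
F(t, d) = 7 (F(t, d) = 3 + (0 + 4) = 3 + 4 = 7)
n = 0 (n = 8*(-4 - 1*(-4)) = 8*(-4 + 4) = 8*0 = 0)
x(J, D) = J**2 (x(J, D) = J*(0 + J) = J*J = J**2)
h(o) = o + o**2
-407 - h(21) = -407 - 21*(1 + 21) = -407 - 21*22 = -407 - 1*462 = -407 - 462 = -869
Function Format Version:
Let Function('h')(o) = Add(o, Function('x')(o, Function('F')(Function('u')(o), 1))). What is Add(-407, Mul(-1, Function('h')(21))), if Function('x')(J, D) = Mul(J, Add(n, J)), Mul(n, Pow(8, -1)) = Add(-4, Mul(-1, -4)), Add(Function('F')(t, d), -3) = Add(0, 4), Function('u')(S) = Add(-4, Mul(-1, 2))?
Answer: -869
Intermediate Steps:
Function('u')(S) = -6 (Function('u')(S) = Add(-4, -2) = -6)
Function('F')(t, d) = 7 (Function('F')(t, d) = Add(3, Add(0, 4)) = Add(3, 4) = 7)
n = 0 (n = Mul(8, Add(-4, Mul(-1, -4))) = Mul(8, Add(-4, 4)) = Mul(8, 0) = 0)
Function('x')(J, D) = Pow(J, 2) (Function('x')(J, D) = Mul(J, Add(0, J)) = Mul(J, J) = Pow(J, 2))
Function('h')(o) = Add(o, Pow(o, 2))
Add(-407, Mul(-1, Function('h')(21))) = Add(-407, Mul(-1, Mul(21, Add(1, 21)))) = Add(-407, Mul(-1, Mul(21, 22))) = Add(-407, Mul(-1, 462)) = Add(-407, -462) = -869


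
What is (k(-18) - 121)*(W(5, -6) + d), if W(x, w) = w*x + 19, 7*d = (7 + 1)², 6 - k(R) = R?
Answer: 1261/7 ≈ 180.14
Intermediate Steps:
k(R) = 6 - R
d = 64/7 (d = (7 + 1)²/7 = (⅐)*8² = (⅐)*64 = 64/7 ≈ 9.1429)
W(x, w) = 19 + w*x
(k(-18) - 121)*(W(5, -6) + d) = ((6 - 1*(-18)) - 121)*((19 - 6*5) + 64/7) = ((6 + 18) - 121)*((19 - 30) + 64/7) = (24 - 121)*(-11 + 64/7) = -97*(-13/7) = 1261/7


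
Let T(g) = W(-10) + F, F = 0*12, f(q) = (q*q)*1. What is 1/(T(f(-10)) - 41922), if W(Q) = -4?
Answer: -1/41926 ≈ -2.3852e-5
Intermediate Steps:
f(q) = q² (f(q) = q²*1 = q²)
F = 0
T(g) = -4 (T(g) = -4 + 0 = -4)
1/(T(f(-10)) - 41922) = 1/(-4 - 41922) = 1/(-41926) = -1/41926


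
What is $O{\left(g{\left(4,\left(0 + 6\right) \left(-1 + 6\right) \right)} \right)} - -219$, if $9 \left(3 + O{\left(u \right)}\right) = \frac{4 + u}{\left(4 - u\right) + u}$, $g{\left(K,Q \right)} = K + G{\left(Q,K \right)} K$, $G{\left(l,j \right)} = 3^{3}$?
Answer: $\frac{1973}{9} \approx 219.22$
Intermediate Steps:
$G{\left(l,j \right)} = 27$
$g{\left(K,Q \right)} = 28 K$ ($g{\left(K,Q \right)} = K + 27 K = 28 K$)
$O{\left(u \right)} = - \frac{26}{9} + \frac{u}{36}$ ($O{\left(u \right)} = -3 + \frac{\left(4 + u\right) \frac{1}{\left(4 - u\right) + u}}{9} = -3 + \frac{\left(4 + u\right) \frac{1}{4}}{9} = -3 + \frac{1 + \frac{u}{4}}{9} = -3 + \left(\frac{1}{9} + \frac{u}{36}\right) = - \frac{26}{9} + \frac{u}{36}$)
$O{\left(g{\left(4,\left(0 + 6\right) \left(-1 + 6\right) \right)} \right)} - -219 = \left(- \frac{26}{9} + \frac{28 \cdot 4}{36}\right) - -219 = \left(- \frac{26}{9} + \frac{1}{36} \cdot 112\right) + 219 = \left(- \frac{26}{9} + \frac{28}{9}\right) + 219 = \frac{2}{9} + 219 = \frac{1973}{9}$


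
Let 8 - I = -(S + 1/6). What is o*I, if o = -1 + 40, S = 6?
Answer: 1105/2 ≈ 552.50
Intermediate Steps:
o = 39
I = 85/6 (I = 8 - (-1)*(6 + 1/6) = 8 - (-1)*(6 + ⅙) = 8 - (-1)*37/6 = 8 - 1*(-37/6) = 8 + 37/6 = 85/6 ≈ 14.167)
o*I = 39*(85/6) = 1105/2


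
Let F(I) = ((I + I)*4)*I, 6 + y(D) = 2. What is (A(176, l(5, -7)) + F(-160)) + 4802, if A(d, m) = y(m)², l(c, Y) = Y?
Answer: 209618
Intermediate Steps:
y(D) = -4 (y(D) = -6 + 2 = -4)
A(d, m) = 16 (A(d, m) = (-4)² = 16)
F(I) = 8*I² (F(I) = ((2*I)*4)*I = (8*I)*I = 8*I²)
(A(176, l(5, -7)) + F(-160)) + 4802 = (16 + 8*(-160)²) + 4802 = (16 + 8*25600) + 4802 = (16 + 204800) + 4802 = 204816 + 4802 = 209618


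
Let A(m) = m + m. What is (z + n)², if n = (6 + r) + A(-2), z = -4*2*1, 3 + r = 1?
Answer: 64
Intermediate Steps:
r = -2 (r = -3 + 1 = -2)
A(m) = 2*m
z = -8 (z = -8*1 = -8)
n = 0 (n = (6 - 2) + 2*(-2) = 4 - 4 = 0)
(z + n)² = (-8 + 0)² = (-8)² = 64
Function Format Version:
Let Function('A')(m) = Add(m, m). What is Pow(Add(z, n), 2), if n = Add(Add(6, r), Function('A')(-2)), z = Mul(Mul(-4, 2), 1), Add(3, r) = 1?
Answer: 64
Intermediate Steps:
r = -2 (r = Add(-3, 1) = -2)
Function('A')(m) = Mul(2, m)
z = -8 (z = Mul(-8, 1) = -8)
n = 0 (n = Add(Add(6, -2), Mul(2, -2)) = Add(4, -4) = 0)
Pow(Add(z, n), 2) = Pow(Add(-8, 0), 2) = Pow(-8, 2) = 64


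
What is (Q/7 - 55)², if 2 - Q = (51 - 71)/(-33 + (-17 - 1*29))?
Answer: 916696729/305809 ≈ 2997.6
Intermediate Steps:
Q = 138/79 (Q = 2 - (51 - 71)/(-33 + (-17 - 1*29)) = 2 - (-20)/(-33 + (-17 - 29)) = 2 - (-20)/(-33 - 46) = 2 - (-20)/(-79) = 2 - (-20)*(-1)/79 = 2 - 1*20/79 = 2 - 20/79 = 138/79 ≈ 1.7468)
(Q/7 - 55)² = ((138/79)/7 - 55)² = ((138/79)*(⅐) - 55)² = (138/553 - 55)² = (-30277/553)² = 916696729/305809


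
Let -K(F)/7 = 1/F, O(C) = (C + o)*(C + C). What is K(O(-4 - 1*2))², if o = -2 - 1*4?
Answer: 49/20736 ≈ 0.0023630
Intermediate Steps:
o = -6 (o = -2 - 4 = -6)
O(C) = 2*C*(-6 + C) (O(C) = (C - 6)*(C + C) = (-6 + C)*(2*C) = 2*C*(-6 + C))
K(F) = -7/F
K(O(-4 - 1*2))² = (-7*1/(2*(-6 + (-4 - 1*2))*(-4 - 1*2)))² = (-7*1/(2*(-6 + (-4 - 2))*(-4 - 2)))² = (-7*(-1/(12*(-6 - 6))))² = (-7/(2*(-6)*(-12)))² = (-7/144)² = 49/20736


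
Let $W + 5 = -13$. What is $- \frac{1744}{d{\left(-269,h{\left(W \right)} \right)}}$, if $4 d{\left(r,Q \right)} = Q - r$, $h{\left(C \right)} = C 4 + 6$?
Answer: $- \frac{6976}{203} \approx -34.365$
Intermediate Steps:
$W = -18$ ($W = -5 - 13 = -18$)
$h{\left(C \right)} = 6 + 4 C$ ($h{\left(C \right)} = 4 C + 6 = 6 + 4 C$)
$d{\left(r,Q \right)} = - \frac{r}{4} + \frac{Q}{4}$ ($d{\left(r,Q \right)} = \frac{Q - r}{4} = - \frac{r}{4} + \frac{Q}{4}$)
$- \frac{1744}{d{\left(-269,h{\left(W \right)} \right)}} = - \frac{1744}{\left(- \frac{1}{4}\right) \left(-269\right) + \frac{6 + 4 \left(-18\right)}{4}} = - \frac{1744}{\frac{269}{4} + \frac{6 - 72}{4}} = - \frac{1744}{\frac{269}{4} + \frac{1}{4} \left(-66\right)} = - \frac{1744}{\frac{269}{4} - \frac{33}{2}} = - \frac{1744}{\frac{203}{4}} = \left(-1744\right) \frac{4}{203} = - \frac{6976}{203}$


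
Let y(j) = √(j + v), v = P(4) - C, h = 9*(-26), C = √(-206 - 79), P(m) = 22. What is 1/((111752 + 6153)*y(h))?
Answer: 1/(117905*√(-212 - I*√285)) ≈ 2.3102e-8 + 5.8113e-7*I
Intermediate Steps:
C = I*√285 (C = √(-285) = I*√285 ≈ 16.882*I)
h = -234
v = 22 - I*√285 ≈ 22.0 - 16.882*I
y(j) = √(22 + j - I*√285) (y(j) = √(j + (22 - I*√285)) = √(22 + j - I*√285))
1/((111752 + 6153)*y(h)) = 1/((111752 + 6153)*(√(22 - 234 - I*√285))) = 1/(117905*(√(-212 - I*√285))) = 1/(117905*√(-212 - I*√285))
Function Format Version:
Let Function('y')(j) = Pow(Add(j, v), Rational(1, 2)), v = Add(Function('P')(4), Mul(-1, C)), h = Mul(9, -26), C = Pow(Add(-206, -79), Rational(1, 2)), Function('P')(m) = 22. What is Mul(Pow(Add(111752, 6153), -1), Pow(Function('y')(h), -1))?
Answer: Mul(Rational(1, 117905), Pow(Add(-212, Mul(-1, I, Pow(285, Rational(1, 2)))), Rational(-1, 2))) ≈ Add(2.3102e-8, Mul(5.8113e-7, I))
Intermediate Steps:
C = Mul(I, Pow(285, Rational(1, 2))) (C = Pow(-285, Rational(1, 2)) = Mul(I, Pow(285, Rational(1, 2))) ≈ Mul(16.882, I))
h = -234
v = Add(22, Mul(-1, I, Pow(285, Rational(1, 2)))) (v = Add(22, Mul(-1, Mul(I, Pow(285, Rational(1, 2))))) = Add(22, Mul(-1, I, Pow(285, Rational(1, 2)))) ≈ Add(22.000, Mul(-16.882, I)))
Function('y')(j) = Pow(Add(22, j, Mul(-1, I, Pow(285, Rational(1, 2)))), Rational(1, 2)) (Function('y')(j) = Pow(Add(j, Add(22, Mul(-1, I, Pow(285, Rational(1, 2))))), Rational(1, 2)) = Pow(Add(22, j, Mul(-1, I, Pow(285, Rational(1, 2)))), Rational(1, 2)))
Mul(Pow(Add(111752, 6153), -1), Pow(Function('y')(h), -1)) = Mul(Pow(Add(111752, 6153), -1), Pow(Pow(Add(22, -234, Mul(-1, I, Pow(285, Rational(1, 2)))), Rational(1, 2)), -1)) = Mul(Pow(117905, -1), Pow(Pow(Add(-212, Mul(-1, I, Pow(285, Rational(1, 2)))), Rational(1, 2)), -1)) = Mul(Rational(1, 117905), Pow(Add(-212, Mul(-1, I, Pow(285, Rational(1, 2)))), Rational(-1, 2)))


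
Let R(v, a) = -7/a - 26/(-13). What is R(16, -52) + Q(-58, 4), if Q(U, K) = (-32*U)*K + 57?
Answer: 389123/52 ≈ 7483.1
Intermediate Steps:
Q(U, K) = 57 - 32*K*U (Q(U, K) = -32*K*U + 57 = 57 - 32*K*U)
R(v, a) = 2 - 7/a (R(v, a) = -7/a - 26*(-1/13) = -7/a + 2 = 2 - 7/a)
R(16, -52) + Q(-58, 4) = (2 - 7/(-52)) + (57 - 32*4*(-58)) = (2 - 7*(-1/52)) + (57 + 7424) = (2 + 7/52) + 7481 = 111/52 + 7481 = 389123/52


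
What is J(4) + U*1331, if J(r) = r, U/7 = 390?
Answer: 3633634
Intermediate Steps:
U = 2730 (U = 7*390 = 2730)
J(4) + U*1331 = 4 + 2730*1331 = 4 + 3633630 = 3633634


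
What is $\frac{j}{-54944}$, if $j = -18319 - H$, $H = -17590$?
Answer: $\frac{729}{54944} \approx 0.013268$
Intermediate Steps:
$j = -729$ ($j = -18319 - -17590 = -18319 + 17590 = -729$)
$\frac{j}{-54944} = - \frac{729}{-54944} = \left(-729\right) \left(- \frac{1}{54944}\right) = \frac{729}{54944}$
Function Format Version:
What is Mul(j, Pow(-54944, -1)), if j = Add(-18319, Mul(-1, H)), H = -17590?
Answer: Rational(729, 54944) ≈ 0.013268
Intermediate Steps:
j = -729 (j = Add(-18319, Mul(-1, -17590)) = Add(-18319, 17590) = -729)
Mul(j, Pow(-54944, -1)) = Mul(-729, Pow(-54944, -1)) = Mul(-729, Rational(-1, 54944)) = Rational(729, 54944)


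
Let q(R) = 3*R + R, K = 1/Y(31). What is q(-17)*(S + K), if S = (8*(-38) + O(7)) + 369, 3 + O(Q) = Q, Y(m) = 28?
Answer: -32861/7 ≈ -4694.4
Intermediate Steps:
K = 1/28 ≈ 0.035714
O(Q) = -3 + Q
S = 69 (S = (8*(-38) + (-3 + 7)) + 369 = (-304 + 4) + 369 = -300 + 369 = 69)
q(R) = 4*R
q(-17)*(S + K) = (4*(-17))*(69 + 1/28) = -68*1933/28 = -32861/7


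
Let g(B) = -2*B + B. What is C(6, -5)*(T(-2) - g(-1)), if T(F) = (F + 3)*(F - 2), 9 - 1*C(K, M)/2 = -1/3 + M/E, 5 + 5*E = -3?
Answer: -745/12 ≈ -62.083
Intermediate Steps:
E = -8/5 (E = -1 + (⅕)*(-3) = -1 - ⅗ = -8/5 ≈ -1.6000)
C(K, M) = 56/3 + 5*M/4 (C(K, M) = 18 - 2*(-1/3 + M/(-8/5)) = 18 - 2*(-1*⅓ + M*(-5/8)) = 18 - 2*(-⅓ - 5*M/8) = 18 + (⅔ + 5*M/4) = 56/3 + 5*M/4)
T(F) = (-2 + F)*(3 + F) (T(F) = (3 + F)*(-2 + F) = (-2 + F)*(3 + F))
g(B) = -B
C(6, -5)*(T(-2) - g(-1)) = (56/3 + (5/4)*(-5))*((-6 - 2 + (-2)²) - (-1)*(-1)) = (56/3 - 25/4)*((-6 - 2 + 4) - 1*1) = 149*(-4 - 1)/12 = (149/12)*(-5) = -745/12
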